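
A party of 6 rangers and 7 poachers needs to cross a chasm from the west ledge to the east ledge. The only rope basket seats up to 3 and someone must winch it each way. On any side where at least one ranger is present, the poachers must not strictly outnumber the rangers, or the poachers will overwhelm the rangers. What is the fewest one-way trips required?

impossible

The poachers already outnumber the rangers at the west ledge before anyone moves, so the starting position itself is disallowed.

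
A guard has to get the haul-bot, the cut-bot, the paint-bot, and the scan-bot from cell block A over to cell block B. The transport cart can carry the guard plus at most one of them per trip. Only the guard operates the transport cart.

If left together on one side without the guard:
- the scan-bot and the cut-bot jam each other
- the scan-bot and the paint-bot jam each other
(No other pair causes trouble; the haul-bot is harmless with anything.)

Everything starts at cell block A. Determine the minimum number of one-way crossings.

9

Counting alone: the guard can take at most 1 across per trip to cell block B, so moving all 4 needs at least 4 loaded trips out, with a return between consecutive ones — at least 7 crossings.
The safety rule pushes this higher. Following every safe sequence of crossings, the most of the 4 that can be at cell block B as the transport cart arrives there on crossing 7 is 3 — never all 4.
So no plan with fewer than 9 crossings exists, and this one achieves 9:
1. Guard goes to cell block B with the scan-bot.
2. Guard goes back to cell block A alone.
3. Guard goes to cell block B with the haul-bot.
4. Guard goes back to cell block A alone.
5. Guard goes to cell block B with the cut-bot.
6. Guard goes back to cell block A with the scan-bot.
7. Guard goes to cell block B with the paint-bot.
8. Guard goes back to cell block A alone.
9. Guard goes to cell block B with the scan-bot.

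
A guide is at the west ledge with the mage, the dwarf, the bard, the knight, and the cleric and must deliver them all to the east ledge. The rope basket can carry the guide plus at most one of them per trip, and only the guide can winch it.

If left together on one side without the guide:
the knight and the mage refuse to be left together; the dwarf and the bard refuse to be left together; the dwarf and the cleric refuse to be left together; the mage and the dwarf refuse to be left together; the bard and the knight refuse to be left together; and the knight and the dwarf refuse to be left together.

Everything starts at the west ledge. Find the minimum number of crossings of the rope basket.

Whatever the first load, the items left behind include a forbidden pair without the guide. No opening move is safe, so no plan exists.

impossible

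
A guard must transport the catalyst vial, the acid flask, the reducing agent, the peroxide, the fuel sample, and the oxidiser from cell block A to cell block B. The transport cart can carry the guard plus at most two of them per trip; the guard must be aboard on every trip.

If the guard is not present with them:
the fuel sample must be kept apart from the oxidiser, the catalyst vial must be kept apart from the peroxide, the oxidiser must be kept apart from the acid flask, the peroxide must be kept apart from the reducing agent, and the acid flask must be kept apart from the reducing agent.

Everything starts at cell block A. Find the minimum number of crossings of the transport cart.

Whatever the first load, the items left behind include a forbidden pair without the guard. No opening move is safe, so no plan exists.

impossible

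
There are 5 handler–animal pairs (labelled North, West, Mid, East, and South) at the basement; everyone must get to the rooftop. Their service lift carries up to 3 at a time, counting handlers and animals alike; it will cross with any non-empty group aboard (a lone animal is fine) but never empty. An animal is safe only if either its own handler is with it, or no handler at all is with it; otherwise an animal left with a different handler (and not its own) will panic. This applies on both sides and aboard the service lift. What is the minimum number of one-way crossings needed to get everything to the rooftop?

Counting alone: each trip to the rooftop takes at most 3 across and each return brings at least 1 back, so after t trips out (and t−1 returns) at most 3t − (t−1) of the 10 are across; that first reaches 10 at t = 5, so at least 9 crossings are needed.
The safety rule pushes this higher. Following every safe sequence of crossings, the most of the 10 that can be at the rooftop as the service lift arrives there on crossing 9 is 9 — never all 10.
So no plan with fewer than 11 crossings exists, and this one achieves 11:
1. animal North and handler North cross → the rooftop.
2. handler North crosses ← the basement.
3. animal East, animal Mid, and animal West cross → the rooftop.
4. animal North crosses ← the basement.
5. handler East, handler Mid, and handler West cross → the rooftop.
6. animal West and handler West cross ← the basement.
7. handler North, handler South, and handler West cross → the rooftop.
8. animal Mid crosses ← the basement.
9. animal North and animal West cross → the rooftop.
10. animal North crosses ← the basement.
11. animal Mid, animal North, and animal South cross → the rooftop.

11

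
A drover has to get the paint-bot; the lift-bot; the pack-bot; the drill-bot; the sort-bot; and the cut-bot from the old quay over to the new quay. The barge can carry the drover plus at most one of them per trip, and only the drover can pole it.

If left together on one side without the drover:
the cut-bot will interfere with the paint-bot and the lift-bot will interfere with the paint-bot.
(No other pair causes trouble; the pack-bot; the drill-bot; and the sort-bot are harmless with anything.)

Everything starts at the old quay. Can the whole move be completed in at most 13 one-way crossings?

Yes

Yes — this plan uses 13 crossings (≤ 13):
1. Drover goes to the new quay with the paint-bot.
2. Drover goes back to the old quay alone.
3. Drover goes to the new quay with the lift-bot.
4. Drover goes back to the old quay with the paint-bot.
5. Drover goes to the new quay with the cut-bot.
6. Drover goes back to the old quay alone.
7. Drover goes to the new quay with the pack-bot.
8. Drover goes back to the old quay alone.
9. Drover goes to the new quay with the drill-bot.
10. Drover goes back to the old quay alone.
11. Drover goes to the new quay with the sort-bot.
12. Drover goes back to the old quay alone.
13. Drover goes to the new quay with the paint-bot.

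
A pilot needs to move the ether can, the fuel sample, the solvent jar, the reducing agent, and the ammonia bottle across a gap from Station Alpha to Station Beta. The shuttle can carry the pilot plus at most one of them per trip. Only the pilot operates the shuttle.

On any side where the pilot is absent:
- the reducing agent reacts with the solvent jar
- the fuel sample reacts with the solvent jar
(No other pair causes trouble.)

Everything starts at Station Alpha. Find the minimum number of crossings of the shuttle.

Counting alone: the pilot can take at most 1 across per trip to Station Beta, so moving all 5 needs at least 5 loaded trips out, with a return between consecutive ones — at least 9 crossings.
The safety rule pushes this higher. Following every safe sequence of crossings, the most of the 5 that can be at Station Beta as the shuttle arrives there on crossing 9 is 4 — never all 5.
So no plan with fewer than 11 crossings exists, and this one achieves 11:
1. Pilot goes to Station Beta with the solvent jar.
2. Pilot goes back to Station Alpha alone.
3. Pilot goes to Station Beta with the ether can.
4. Pilot goes back to Station Alpha alone.
5. Pilot goes to Station Beta with the fuel sample.
6. Pilot goes back to Station Alpha with the solvent jar.
7. Pilot goes to Station Beta with the reducing agent.
8. Pilot goes back to Station Alpha alone.
9. Pilot goes to Station Beta with the ammonia bottle.
10. Pilot goes back to Station Alpha alone.
11. Pilot goes to Station Beta with the solvent jar.

11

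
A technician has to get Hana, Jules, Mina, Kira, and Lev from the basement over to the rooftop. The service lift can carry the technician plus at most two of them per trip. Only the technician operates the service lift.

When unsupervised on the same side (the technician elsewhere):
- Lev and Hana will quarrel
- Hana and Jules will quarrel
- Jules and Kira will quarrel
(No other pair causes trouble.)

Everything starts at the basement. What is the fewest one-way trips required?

Counting alone: the technician can take at most 2 across per trip to the rooftop, so moving all 5 needs at least 3 loaded trips out, with a return between consecutive ones — at least 5 crossings.
The plan below uses exactly 5 crossings, so it is optimal:
1. Technician goes to the rooftop with Hana and Jules.  [the basement: Kira, Lev, Mina | the rooftop: Hana, Jules]
2. Technician goes back to the basement with Hana.  [the basement: Hana, Kira, Lev, Mina | the rooftop: Jules]
3. Technician goes to the rooftop with Lev and Mina.  [the basement: Hana, Kira | the rooftop: Jules, Lev, Mina]
4. Technician goes back to the basement alone.  [the basement: Hana, Kira | the rooftop: Jules, Lev, Mina]
5. Technician goes to the rooftop with Hana and Kira.  [the basement: — | the rooftop: Hana, Jules, Kira, Lev, Mina]

5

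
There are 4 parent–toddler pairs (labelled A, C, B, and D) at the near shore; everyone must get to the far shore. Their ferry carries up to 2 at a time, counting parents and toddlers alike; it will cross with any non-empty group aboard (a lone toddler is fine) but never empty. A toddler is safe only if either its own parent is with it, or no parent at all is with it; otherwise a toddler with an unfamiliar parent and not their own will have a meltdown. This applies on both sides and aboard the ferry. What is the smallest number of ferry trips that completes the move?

Following every safe sequence of crossings from the start, the most of the 8 that can be at the far shore as the ferry arrives there on crossings 1, 3, 5 is 2, 3, 4 respectively; the best ever achieved is 4 of 8.
From crossing 7 on, no configuration arises that was not already reachable earlier: only 44 distinct safe configurations (who is on which side, and where the ferry is) can ever be reached, none of them has everyone across, and every continuation just revisits them. So no valid plan exists.

impossible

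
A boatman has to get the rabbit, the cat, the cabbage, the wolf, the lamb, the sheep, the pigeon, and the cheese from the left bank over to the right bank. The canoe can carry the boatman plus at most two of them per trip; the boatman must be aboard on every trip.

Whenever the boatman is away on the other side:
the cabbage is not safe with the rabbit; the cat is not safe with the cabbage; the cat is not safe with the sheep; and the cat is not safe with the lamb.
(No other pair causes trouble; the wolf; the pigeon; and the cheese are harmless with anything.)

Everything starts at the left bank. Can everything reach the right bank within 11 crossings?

Yes

Yes — this plan uses 9 crossings (≤ 11):
1. Boatman goes to the right bank with the cat and the rabbit.  [the left bank: the cabbage, the cheese, the lamb, the pigeon, the sheep, the wolf | the right bank: the cat, the rabbit]
2. Boatman goes back to the left bank alone.  [the left bank: the cabbage, the cheese, the lamb, the pigeon, the sheep, the wolf | the right bank: the cat, the rabbit]
3. Boatman goes to the right bank with the wolf.  [the left bank: the cabbage, the cheese, the lamb, the pigeon, the sheep | the right bank: the cat, the rabbit, the wolf]
4. Boatman goes back to the left bank alone.  [the left bank: the cabbage, the cheese, the lamb, the pigeon, the sheep | the right bank: the cat, the rabbit, the wolf]
5. Boatman goes to the right bank with the cheese and the pigeon.  [the left bank: the cabbage, the lamb, the sheep | the right bank: the cat, the cheese, the pigeon, the rabbit, the wolf]
6. Boatman goes back to the left bank alone.  [the left bank: the cabbage, the lamb, the sheep | the right bank: the cat, the cheese, the pigeon, the rabbit, the wolf]
7. Boatman goes to the right bank with the lamb and the sheep.  [the left bank: the cabbage | the right bank: the cat, the cheese, the lamb, the pigeon, the rabbit, the sheep, the wolf]
8. Boatman goes back to the left bank with the cat.  [the left bank: the cabbage, the cat | the right bank: the cheese, the lamb, the pigeon, the rabbit, the sheep, the wolf]
9. Boatman goes to the right bank with the cabbage and the cat.  [the left bank: — | the right bank: the cabbage, the cat, the cheese, the lamb, the pigeon, the rabbit, the sheep, the wolf]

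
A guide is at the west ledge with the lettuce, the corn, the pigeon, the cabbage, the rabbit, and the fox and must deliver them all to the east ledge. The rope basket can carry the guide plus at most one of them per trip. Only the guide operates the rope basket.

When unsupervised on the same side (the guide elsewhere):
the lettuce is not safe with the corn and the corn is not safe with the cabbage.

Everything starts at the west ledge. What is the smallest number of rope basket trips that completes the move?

Counting alone: the guide can take at most 1 across per trip to the east ledge, so moving all 6 needs at least 6 loaded trips out, with a return between consecutive ones — at least 11 crossings.
The safety rule pushes this higher. Following every safe sequence of crossings, the most of the 6 that can be at the east ledge as the rope basket arrives there on crossing 11 is 5 — never all 6.
So no plan with fewer than 13 crossings exists, and this one achieves 13:
1. Guide goes to the east ledge with the corn.  [the west ledge: the cabbage, the fox, the lettuce, the pigeon, the rabbit | the east ledge: the corn]
2. Guide goes back to the west ledge alone.  [the west ledge: the cabbage, the fox, the lettuce, the pigeon, the rabbit | the east ledge: the corn]
3. Guide goes to the east ledge with the lettuce.  [the west ledge: the cabbage, the fox, the pigeon, the rabbit | the east ledge: the corn, the lettuce]
4. Guide goes back to the west ledge with the corn.  [the west ledge: the cabbage, the corn, the fox, the pigeon, the rabbit | the east ledge: the lettuce]
5. Guide goes to the east ledge with the cabbage.  [the west ledge: the corn, the fox, the pigeon, the rabbit | the east ledge: the cabbage, the lettuce]
6. Guide goes back to the west ledge alone.  [the west ledge: the corn, the fox, the pigeon, the rabbit | the east ledge: the cabbage, the lettuce]
7. Guide goes to the east ledge with the pigeon.  [the west ledge: the corn, the fox, the rabbit | the east ledge: the cabbage, the lettuce, the pigeon]
8. Guide goes back to the west ledge alone.  [the west ledge: the corn, the fox, the rabbit | the east ledge: the cabbage, the lettuce, the pigeon]
9. Guide goes to the east ledge with the rabbit.  [the west ledge: the corn, the fox | the east ledge: the cabbage, the lettuce, the pigeon, the rabbit]
10. Guide goes back to the west ledge alone.  [the west ledge: the corn, the fox | the east ledge: the cabbage, the lettuce, the pigeon, the rabbit]
11. Guide goes to the east ledge with the fox.  [the west ledge: the corn | the east ledge: the cabbage, the fox, the lettuce, the pigeon, the rabbit]
12. Guide goes back to the west ledge alone.  [the west ledge: the corn | the east ledge: the cabbage, the fox, the lettuce, the pigeon, the rabbit]
13. Guide goes to the east ledge with the corn.  [the west ledge: — | the east ledge: the cabbage, the corn, the fox, the lettuce, the pigeon, the rabbit]

13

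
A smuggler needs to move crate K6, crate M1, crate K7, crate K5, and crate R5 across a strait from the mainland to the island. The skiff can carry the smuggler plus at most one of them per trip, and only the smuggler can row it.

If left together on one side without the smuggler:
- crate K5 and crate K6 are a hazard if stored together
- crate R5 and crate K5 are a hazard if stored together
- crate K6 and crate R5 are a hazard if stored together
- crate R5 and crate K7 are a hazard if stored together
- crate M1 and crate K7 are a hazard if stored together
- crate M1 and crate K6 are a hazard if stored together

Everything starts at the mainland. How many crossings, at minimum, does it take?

Whatever the first load, the items left behind include a forbidden pair without the smuggler. No opening move is safe, so no plan exists.

impossible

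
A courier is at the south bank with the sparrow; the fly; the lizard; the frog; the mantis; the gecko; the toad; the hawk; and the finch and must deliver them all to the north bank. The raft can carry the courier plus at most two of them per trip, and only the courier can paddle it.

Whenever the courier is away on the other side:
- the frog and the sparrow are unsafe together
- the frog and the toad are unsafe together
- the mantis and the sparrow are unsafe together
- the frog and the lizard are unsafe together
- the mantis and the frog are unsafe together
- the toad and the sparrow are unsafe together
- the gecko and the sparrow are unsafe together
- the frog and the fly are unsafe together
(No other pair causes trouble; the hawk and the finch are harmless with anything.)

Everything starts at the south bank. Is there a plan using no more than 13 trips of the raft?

No

Counting alone: the courier can take at most 2 across per trip to the north bank, so moving all 9 needs at least 5 loaded trips out, with a return between consecutive ones — at least 9 crossings.
The safety rule pushes this higher. Following every safe sequence of crossings, the most of the 9 that can be at the north bank as the raft arrives there on crossings 9, 11, 13 is 6, 7, 8 respectively — never all 9.
So the move cannot be finished within 13 crossings. (The shortest complete plan takes 15:)
1. Courier goes to the north bank with the frog and the sparrow.
2. Courier goes back to the south bank with the sparrow.
3. Courier goes to the north bank with the fly and the sparrow.
4. Courier goes back to the south bank with the frog.
5. Courier goes to the north bank with the frog and the lizard.
6. Courier goes back to the south bank with the frog.
7. Courier goes to the north bank with the frog and the hawk.
8. Courier goes back to the south bank with the frog.
9. Courier goes to the north bank with the finch and the frog.
10. Courier goes back to the south bank with the frog.
11. Courier goes to the north bank with the mantis and the toad.
12. Courier goes back to the south bank with the sparrow.
13. Courier goes to the north bank with the gecko and the sparrow.
14. Courier goes back to the south bank with the sparrow.
15. Courier goes to the north bank with the frog and the sparrow.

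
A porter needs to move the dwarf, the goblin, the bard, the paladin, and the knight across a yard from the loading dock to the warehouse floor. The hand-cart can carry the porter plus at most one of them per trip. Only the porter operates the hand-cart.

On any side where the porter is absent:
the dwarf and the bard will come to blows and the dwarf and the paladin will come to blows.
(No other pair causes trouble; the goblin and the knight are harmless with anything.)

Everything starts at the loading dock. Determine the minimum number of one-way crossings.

Counting alone: the porter can take at most 1 across per trip to the warehouse floor, so moving all 5 needs at least 5 loaded trips out, with a return between consecutive ones — at least 9 crossings.
The safety rule pushes this higher. Following every safe sequence of crossings, the most of the 5 that can be at the warehouse floor as the hand-cart arrives there on crossing 9 is 4 — never all 5.
So no plan with fewer than 11 crossings exists, and this one achieves 11:
1. Porter goes to the warehouse floor with the dwarf.  [the loading dock: the bard, the goblin, the knight, the paladin | the warehouse floor: the dwarf]
2. Porter goes back to the loading dock alone.  [the loading dock: the bard, the goblin, the knight, the paladin | the warehouse floor: the dwarf]
3. Porter goes to the warehouse floor with the goblin.  [the loading dock: the bard, the knight, the paladin | the warehouse floor: the dwarf, the goblin]
4. Porter goes back to the loading dock alone.  [the loading dock: the bard, the knight, the paladin | the warehouse floor: the dwarf, the goblin]
5. Porter goes to the warehouse floor with the bard.  [the loading dock: the knight, the paladin | the warehouse floor: the bard, the dwarf, the goblin]
6. Porter goes back to the loading dock with the dwarf.  [the loading dock: the dwarf, the knight, the paladin | the warehouse floor: the bard, the goblin]
7. Porter goes to the warehouse floor with the paladin.  [the loading dock: the dwarf, the knight | the warehouse floor: the bard, the goblin, the paladin]
8. Porter goes back to the loading dock alone.  [the loading dock: the dwarf, the knight | the warehouse floor: the bard, the goblin, the paladin]
9. Porter goes to the warehouse floor with the knight.  [the loading dock: the dwarf | the warehouse floor: the bard, the goblin, the knight, the paladin]
10. Porter goes back to the loading dock alone.  [the loading dock: the dwarf | the warehouse floor: the bard, the goblin, the knight, the paladin]
11. Porter goes to the warehouse floor with the dwarf.  [the loading dock: — | the warehouse floor: the bard, the dwarf, the goblin, the knight, the paladin]

11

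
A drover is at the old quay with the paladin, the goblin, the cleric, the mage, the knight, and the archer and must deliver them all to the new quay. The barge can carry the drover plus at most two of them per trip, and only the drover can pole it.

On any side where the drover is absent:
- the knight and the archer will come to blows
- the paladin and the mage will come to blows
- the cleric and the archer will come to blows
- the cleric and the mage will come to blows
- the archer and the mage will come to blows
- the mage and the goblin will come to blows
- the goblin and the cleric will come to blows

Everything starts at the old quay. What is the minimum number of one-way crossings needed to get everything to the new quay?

Whatever the first load, the items left behind include a forbidden pair without the drover. No opening move is safe, so no plan exists.

impossible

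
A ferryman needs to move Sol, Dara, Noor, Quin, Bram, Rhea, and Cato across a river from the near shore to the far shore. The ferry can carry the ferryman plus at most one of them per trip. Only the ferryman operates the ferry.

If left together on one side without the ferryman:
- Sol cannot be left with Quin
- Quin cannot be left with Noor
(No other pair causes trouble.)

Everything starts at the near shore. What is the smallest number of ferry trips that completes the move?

15

Counting alone: the ferryman can take at most 1 across per trip to the far shore, so moving all 7 needs at least 7 loaded trips out, with a return between consecutive ones — at least 13 crossings.
The safety rule pushes this higher. Following every safe sequence of crossings, the most of the 7 that can be at the far shore as the ferry arrives there on crossing 13 is 6 — never all 7.
So no plan with fewer than 15 crossings exists, and this one achieves 15:
1. Ferryman goes to the far shore with Quin.
2. Ferryman goes back to the near shore alone.
3. Ferryman goes to the far shore with Sol.
4. Ferryman goes back to the near shore with Quin.
5. Ferryman goes to the far shore with Noor.
6. Ferryman goes back to the near shore alone.
7. Ferryman goes to the far shore with Dara.
8. Ferryman goes back to the near shore alone.
9. Ferryman goes to the far shore with Bram.
10. Ferryman goes back to the near shore alone.
11. Ferryman goes to the far shore with Rhea.
12. Ferryman goes back to the near shore alone.
13. Ferryman goes to the far shore with Cato.
14. Ferryman goes back to the near shore alone.
15. Ferryman goes to the far shore with Quin.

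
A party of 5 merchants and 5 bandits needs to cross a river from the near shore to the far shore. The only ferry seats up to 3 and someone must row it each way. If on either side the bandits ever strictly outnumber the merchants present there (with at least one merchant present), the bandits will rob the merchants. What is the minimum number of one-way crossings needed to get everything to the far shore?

11

Counting alone: each trip to the far shore takes at most 3 across and each return brings at least 1 back, so after t trips out (and t−1 returns) at most 3t − (t−1) of the 10 are across; that first reaches 10 at t = 5, so at least 9 crossings are needed.
The safety rule pushes this higher. Following every safe sequence of crossings, the most of the 10 that can be at the far shore as the ferry arrives there on crossing 9 is 9 — never all 10.
So no plan with fewer than 11 crossings exists, and this one achieves 11:
1. 2 bandits → the far shore.  (the near shore: 5M 3B; the far shore: 0M 2B)
2. 1 bandit ← the near shore.  (the near shore: 5M 4B; the far shore: 0M 1B)
3. 3 bandits → the far shore.  (the near shore: 5M 1B; the far shore: 0M 4B)
4. 1 bandit ← the near shore.  (the near shore: 5M 2B; the far shore: 0M 3B)
5. 3 merchants → the far shore.  (the near shore: 2M 2B; the far shore: 3M 3B)
6. 1 merchant and 1 bandit ← the near shore.  (the near shore: 3M 3B; the far shore: 2M 2B)
7. 3 merchants → the far shore.  (the near shore: 0M 3B; the far shore: 5M 2B)
8. 1 bandit ← the near shore.  (the near shore: 0M 4B; the far shore: 5M 1B)
9. 2 bandits → the far shore.  (the near shore: 0M 2B; the far shore: 5M 3B)
10. 1 bandit ← the near shore.  (the near shore: 0M 3B; the far shore: 5M 2B)
11. 3 bandits → the far shore.  (the near shore: 0M 0B; the far shore: 5M 5B)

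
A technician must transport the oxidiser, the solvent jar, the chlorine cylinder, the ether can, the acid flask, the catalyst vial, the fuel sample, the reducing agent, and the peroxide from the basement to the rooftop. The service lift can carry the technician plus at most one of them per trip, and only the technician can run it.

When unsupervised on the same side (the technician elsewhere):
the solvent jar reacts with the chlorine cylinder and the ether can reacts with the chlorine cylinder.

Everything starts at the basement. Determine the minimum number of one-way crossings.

19

Counting alone: the technician can take at most 1 across per trip to the rooftop, so moving all 9 needs at least 9 loaded trips out, with a return between consecutive ones — at least 17 crossings.
The safety rule pushes this higher. Following every safe sequence of crossings, the most of the 9 that can be at the rooftop as the service lift arrives there on crossing 17 is 8 — never all 9.
So no plan with fewer than 19 crossings exists, and this one achieves 19:
1. Technician goes to the rooftop with the chlorine cylinder.  [the basement: the acid flask, the catalyst vial, the ether can, the fuel sample, the oxidiser, the peroxide, the reducing agent, the solvent jar | the rooftop: the chlorine cylinder]
2. Technician goes back to the basement alone.  [the basement: the acid flask, the catalyst vial, the ether can, the fuel sample, the oxidiser, the peroxide, the reducing agent, the solvent jar | the rooftop: the chlorine cylinder]
3. Technician goes to the rooftop with the oxidiser.  [the basement: the acid flask, the catalyst vial, the ether can, the fuel sample, the peroxide, the reducing agent, the solvent jar | the rooftop: the chlorine cylinder, the oxidiser]
4. Technician goes back to the basement alone.  [the basement: the acid flask, the catalyst vial, the ether can, the fuel sample, the peroxide, the reducing agent, the solvent jar | the rooftop: the chlorine cylinder, the oxidiser]
5. Technician goes to the rooftop with the solvent jar.  [the basement: the acid flask, the catalyst vial, the ether can, the fuel sample, the peroxide, the reducing agent | the rooftop: the chlorine cylinder, the oxidiser, the solvent jar]
6. Technician goes back to the basement with the chlorine cylinder.  [the basement: the acid flask, the catalyst vial, the chlorine cylinder, the ether can, the fuel sample, the peroxide, the reducing agent | the rooftop: the oxidiser, the solvent jar]
7. Technician goes to the rooftop with the ether can.  [the basement: the acid flask, the catalyst vial, the chlorine cylinder, the fuel sample, the peroxide, the reducing agent | the rooftop: the ether can, the oxidiser, the solvent jar]
8. Technician goes back to the basement alone.  [the basement: the acid flask, the catalyst vial, the chlorine cylinder, the fuel sample, the peroxide, the reducing agent | the rooftop: the ether can, the oxidiser, the solvent jar]
9. Technician goes to the rooftop with the acid flask.  [the basement: the catalyst vial, the chlorine cylinder, the fuel sample, the peroxide, the reducing agent | the rooftop: the acid flask, the ether can, the oxidiser, the solvent jar]
10. Technician goes back to the basement alone.  [the basement: the catalyst vial, the chlorine cylinder, the fuel sample, the peroxide, the reducing agent | the rooftop: the acid flask, the ether can, the oxidiser, the solvent jar]
11. Technician goes to the rooftop with the catalyst vial.  [the basement: the chlorine cylinder, the fuel sample, the peroxide, the reducing agent | the rooftop: the acid flask, the catalyst vial, the ether can, the oxidiser, the solvent jar]
12. Technician goes back to the basement alone.  [the basement: the chlorine cylinder, the fuel sample, the peroxide, the reducing agent | the rooftop: the acid flask, the catalyst vial, the ether can, the oxidiser, the solvent jar]
13. Technician goes to the rooftop with the fuel sample.  [the basement: the chlorine cylinder, the peroxide, the reducing agent | the rooftop: the acid flask, the catalyst vial, the ether can, the fuel sample, the oxidiser, the solvent jar]
14. Technician goes back to the basement alone.  [the basement: the chlorine cylinder, the peroxide, the reducing agent | the rooftop: the acid flask, the catalyst vial, the ether can, the fuel sample, the oxidiser, the solvent jar]
15. Technician goes to the rooftop with the reducing agent.  [the basement: the chlorine cylinder, the peroxide | the rooftop: the acid flask, the catalyst vial, the ether can, the fuel sample, the oxidiser, the reducing agent, the solvent jar]
16. Technician goes back to the basement alone.  [the basement: the chlorine cylinder, the peroxide | the rooftop: the acid flask, the catalyst vial, the ether can, the fuel sample, the oxidiser, the reducing agent, the solvent jar]
17. Technician goes to the rooftop with the peroxide.  [the basement: the chlorine cylinder | the rooftop: the acid flask, the catalyst vial, the ether can, the fuel sample, the oxidiser, the peroxide, the reducing agent, the solvent jar]
18. Technician goes back to the basement alone.  [the basement: the chlorine cylinder | the rooftop: the acid flask, the catalyst vial, the ether can, the fuel sample, the oxidiser, the peroxide, the reducing agent, the solvent jar]
19. Technician goes to the rooftop with the chlorine cylinder.  [the basement: — | the rooftop: the acid flask, the catalyst vial, the chlorine cylinder, the ether can, the fuel sample, the oxidiser, the peroxide, the reducing agent, the solvent jar]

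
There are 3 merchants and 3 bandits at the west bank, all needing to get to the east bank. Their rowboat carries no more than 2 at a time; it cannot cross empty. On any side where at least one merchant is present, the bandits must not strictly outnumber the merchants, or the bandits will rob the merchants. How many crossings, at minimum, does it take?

Counting alone: each trip to the east bank takes at most 2 across and each return brings at least 1 back, so after t trips out (and t−1 returns) at most 2t − (t−1) of the 6 are across; that first reaches 6 at t = 5, so at least 9 crossings are needed.
The safety rule pushes this higher. Following every safe sequence of crossings, the most of the 6 that can be at the east bank as the rowboat arrives there on crossing 9 is 5 — never all 6.
So no plan with fewer than 11 crossings exists, and this one achieves 11:
1. 2 bandits → the east bank.  (the west bank: 3M 1B; the east bank: 0M 2B)
2. 1 bandit ← the west bank.  (the west bank: 3M 2B; the east bank: 0M 1B)
3. 2 bandits → the east bank.  (the west bank: 3M 0B; the east bank: 0M 3B)
4. 1 bandit ← the west bank.  (the west bank: 3M 1B; the east bank: 0M 2B)
5. 2 merchants → the east bank.  (the west bank: 1M 1B; the east bank: 2M 2B)
6. 1 merchant and 1 bandit ← the west bank.  (the west bank: 2M 2B; the east bank: 1M 1B)
7. 2 merchants → the east bank.  (the west bank: 0M 2B; the east bank: 3M 1B)
8. 1 bandit ← the west bank.  (the west bank: 0M 3B; the east bank: 3M 0B)
9. 2 bandits → the east bank.  (the west bank: 0M 1B; the east bank: 3M 2B)
10. 1 bandit ← the west bank.  (the west bank: 0M 2B; the east bank: 3M 1B)
11. 2 bandits → the east bank.  (the west bank: 0M 0B; the east bank: 3M 3B)

11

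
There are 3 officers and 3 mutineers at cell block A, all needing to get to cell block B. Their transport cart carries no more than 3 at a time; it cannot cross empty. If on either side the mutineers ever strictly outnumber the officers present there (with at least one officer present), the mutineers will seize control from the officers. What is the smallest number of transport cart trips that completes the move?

Counting alone: each trip to cell block B takes at most 3 across and each return brings at least 1 back, so after t trips out (and t−1 returns) at most 3t − (t−1) of the 6 are across; that first reaches 6 at t = 3, so at least 5 crossings are needed.
The plan below uses exactly 5 crossings, so it is optimal:
1. 2 mutineers → cell block B.  (cell block A: 3O 1M; cell block B: 0O 2M)
2. 1 mutineer ← cell block A.  (cell block A: 3O 2M; cell block B: 0O 1M)
3. 3 officers → cell block B.  (cell block A: 0O 2M; cell block B: 3O 1M)
4. 1 mutineer ← cell block A.  (cell block A: 0O 3M; cell block B: 3O 0M)
5. 3 mutineers → cell block B.  (cell block A: 0O 0M; cell block B: 3O 3M)

5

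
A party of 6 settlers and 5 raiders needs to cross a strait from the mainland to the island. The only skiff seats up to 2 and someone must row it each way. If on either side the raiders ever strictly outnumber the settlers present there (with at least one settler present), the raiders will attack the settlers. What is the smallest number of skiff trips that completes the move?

Counting alone: each trip to the island takes at most 2 across and each return brings at least 1 back, so after t trips out (and t−1 returns) at most 2t − (t−1) of the 11 are across; that first reaches 11 at t = 10, so at least 19 crossings are needed.
The plan below uses exactly 19 crossings, so it is optimal:
1. 2 raiders → the island.  (the mainland: 6S 3R; the island: 0S 2R)
2. 1 raider ← the mainland.  (the mainland: 6S 4R; the island: 0S 1R)
3. 2 raiders → the island.  (the mainland: 6S 2R; the island: 0S 3R)
4. 1 raider ← the mainland.  (the mainland: 6S 3R; the island: 0S 2R)
5. 2 settlers → the island.  (the mainland: 4S 3R; the island: 2S 2R)
6. 1 raider ← the mainland.  (the mainland: 4S 4R; the island: 2S 1R)
7. 1 settler and 1 raider → the island.  (the mainland: 3S 3R; the island: 3S 2R)
8. 1 settler ← the mainland.  (the mainland: 4S 3R; the island: 2S 2R)
9. 1 settler and 1 raider → the island.  (the mainland: 3S 2R; the island: 3S 3R)
10. 1 raider ← the mainland.  (the mainland: 3S 3R; the island: 3S 2R)
11. 1 settler and 1 raider → the island.  (the mainland: 2S 2R; the island: 4S 3R)
12. 1 settler ← the mainland.  (the mainland: 3S 2R; the island: 3S 3R)
13. 1 settler and 1 raider → the island.  (the mainland: 2S 1R; the island: 4S 4R)
14. 1 raider ← the mainland.  (the mainland: 2S 2R; the island: 4S 3R)
15. 1 settler and 1 raider → the island.  (the mainland: 1S 1R; the island: 5S 4R)
16. 1 settler ← the mainland.  (the mainland: 2S 1R; the island: 4S 4R)
17. 1 settler and 1 raider → the island.  (the mainland: 1S 0R; the island: 5S 5R)
18. 1 raider ← the mainland.  (the mainland: 1S 1R; the island: 5S 4R)
19. 1 settler and 1 raider → the island.  (the mainland: 0S 0R; the island: 6S 5R)

19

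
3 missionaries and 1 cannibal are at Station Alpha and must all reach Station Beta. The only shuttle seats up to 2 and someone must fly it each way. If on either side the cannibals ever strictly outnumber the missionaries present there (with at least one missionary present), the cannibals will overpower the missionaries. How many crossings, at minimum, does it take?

Counting alone: each trip to Station Beta takes at most 2 across and each return brings at least 1 back, so after t trips out (and t−1 returns) at most 2t − (t−1) of the 4 are across; that first reaches 4 at t = 3, so at least 5 crossings are needed.
The plan below uses exactly 5 crossings, so it is optimal:
1. 1 missionary and 1 cannibal → Station Beta.  (Station Alpha: 2M 0C; Station Beta: 1M 1C)
2. 1 cannibal ← Station Alpha.  (Station Alpha: 2M 1C; Station Beta: 1M 0C)
3. 1 missionary and 1 cannibal → Station Beta.  (Station Alpha: 1M 0C; Station Beta: 2M 1C)
4. 1 cannibal ← Station Alpha.  (Station Alpha: 1M 1C; Station Beta: 2M 0C)
5. 1 missionary and 1 cannibal → Station Beta.  (Station Alpha: 0M 0C; Station Beta: 3M 1C)

5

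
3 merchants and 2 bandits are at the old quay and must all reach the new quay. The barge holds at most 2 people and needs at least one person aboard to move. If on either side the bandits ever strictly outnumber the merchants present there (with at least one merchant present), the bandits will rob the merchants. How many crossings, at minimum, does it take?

Counting alone: each trip to the new quay takes at most 2 across and each return brings at least 1 back, so after t trips out (and t−1 returns) at most 2t − (t−1) of the 5 are across; that first reaches 5 at t = 4, so at least 7 crossings are needed.
The plan below uses exactly 7 crossings, so it is optimal:
1. 2 bandits → the new quay.  (the old quay: 3M 0B; the new quay: 0M 2B)
2. 1 bandit ← the old quay.  (the old quay: 3M 1B; the new quay: 0M 1B)
3. 2 merchants → the new quay.  (the old quay: 1M 1B; the new quay: 2M 1B)
4. 1 merchant ← the old quay.  (the old quay: 2M 1B; the new quay: 1M 1B)
5. 1 merchant and 1 bandit → the new quay.  (the old quay: 1M 0B; the new quay: 2M 2B)
6. 1 bandit ← the old quay.  (the old quay: 1M 1B; the new quay: 2M 1B)
7. 1 merchant and 1 bandit → the new quay.  (the old quay: 0M 0B; the new quay: 3M 2B)

7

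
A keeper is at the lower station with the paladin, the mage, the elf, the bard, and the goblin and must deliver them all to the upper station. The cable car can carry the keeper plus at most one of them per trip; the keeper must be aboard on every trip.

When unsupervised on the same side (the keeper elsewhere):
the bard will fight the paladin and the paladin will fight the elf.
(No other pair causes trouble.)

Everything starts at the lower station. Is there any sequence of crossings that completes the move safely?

Yes

1. Keeper goes to the upper station with the paladin.  [the lower station: the bard, the elf, the goblin, the mage | the upper station: the paladin]
2. Keeper goes back to the lower station alone.  [the lower station: the bard, the elf, the goblin, the mage | the upper station: the paladin]
3. Keeper goes to the upper station with the mage.  [the lower station: the bard, the elf, the goblin | the upper station: the mage, the paladin]
4. Keeper goes back to the lower station alone.  [the lower station: the bard, the elf, the goblin | the upper station: the mage, the paladin]
5. Keeper goes to the upper station with the elf.  [the lower station: the bard, the goblin | the upper station: the elf, the mage, the paladin]
6. Keeper goes back to the lower station with the paladin.  [the lower station: the bard, the goblin, the paladin | the upper station: the elf, the mage]
7. Keeper goes to the upper station with the bard.  [the lower station: the goblin, the paladin | the upper station: the bard, the elf, the mage]
8. Keeper goes back to the lower station alone.  [the lower station: the goblin, the paladin | the upper station: the bard, the elf, the mage]
9. Keeper goes to the upper station with the goblin.  [the lower station: the paladin | the upper station: the bard, the elf, the goblin, the mage]
10. Keeper goes back to the lower station alone.  [the lower station: the paladin | the upper station: the bard, the elf, the goblin, the mage]
11. Keeper goes to the upper station with the paladin.  [the lower station: — | the upper station: the bard, the elf, the goblin, the mage, the paladin]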